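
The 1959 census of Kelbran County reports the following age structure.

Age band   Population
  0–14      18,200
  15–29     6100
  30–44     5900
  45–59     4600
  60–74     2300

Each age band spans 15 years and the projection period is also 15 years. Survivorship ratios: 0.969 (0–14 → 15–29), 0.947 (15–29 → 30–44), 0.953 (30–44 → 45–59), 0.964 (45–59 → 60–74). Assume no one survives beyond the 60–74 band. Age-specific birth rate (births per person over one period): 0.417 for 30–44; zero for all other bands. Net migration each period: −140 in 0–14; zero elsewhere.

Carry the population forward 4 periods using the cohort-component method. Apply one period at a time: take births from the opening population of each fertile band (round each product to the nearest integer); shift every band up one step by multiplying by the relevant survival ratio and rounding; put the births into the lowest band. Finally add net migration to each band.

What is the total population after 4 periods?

26814

[period 1]
Births: 5900 × 0.417 = 2460
15–29: 18200 × 0.969 = 17636
30–44: 6100 × 0.947 = 5777
45–59: 5900 × 0.953 = 5623
60–74: 4600 × 0.964 = 4434
Net migration: 0–14 − 140 → 2320
Population now: 0–14=2320, 15–29=17636, 30–44=5777, 45–59=5623, 60–74=4434
[period 2]
Births: 5777 × 0.417 = 2409
15–29: 2320 × 0.969 = 2248
30–44: 17636 × 0.947 = 16701
45–59: 5777 × 0.953 = 5505
60–74: 5623 × 0.964 = 5421
Net migration: 0–14 − 140 → 2269
Population now: 0–14=2269, 15–29=2248, 30–44=16701, 45–59=5505, 60–74=5421
[period 3]
Births: 16701 × 0.417 = 6964
15–29: 2269 × 0.969 = 2199
30–44: 2248 × 0.947 = 2129
45–59: 16701 × 0.953 = 15916
60–74: 5505 × 0.964 = 5307
Net migration: 0–14 − 140 → 6824
Population now: 0–14=6824, 15–29=2199, 30–44=2129, 45–59=15916, 60–74=5307
[period 4]
Births: 2129 × 0.417 = 888
15–29: 6824 × 0.969 = 6612
30–44: 2199 × 0.947 = 2082
45–59: 2129 × 0.953 = 2029
60–74: 15916 × 0.964 = 15343
Net migration: 0–14 − 140 → 748
Population now: 0–14=748, 15–29=6612, 30–44=2082, 45–59=2029, 60–74=15343
Total after period 4: 748 + 6612 + 2082 + 2029 + 15343 = 26814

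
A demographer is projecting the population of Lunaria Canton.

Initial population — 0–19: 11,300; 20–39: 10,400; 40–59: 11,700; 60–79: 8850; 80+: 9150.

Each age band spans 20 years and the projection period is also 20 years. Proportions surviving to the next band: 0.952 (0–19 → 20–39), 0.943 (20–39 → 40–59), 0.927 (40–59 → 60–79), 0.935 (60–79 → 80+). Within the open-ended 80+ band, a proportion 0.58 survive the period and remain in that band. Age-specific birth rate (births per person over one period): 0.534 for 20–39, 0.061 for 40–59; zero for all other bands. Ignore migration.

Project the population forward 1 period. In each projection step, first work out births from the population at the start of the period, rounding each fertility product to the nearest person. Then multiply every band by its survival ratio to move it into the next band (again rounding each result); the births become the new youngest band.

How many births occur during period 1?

6268

After projecting period 1:
Births: 10400 × 0.534 = 5554 ; 11700 × 0.061 = 714 — total 6268
20–39: 11300 × 0.952 = 10758
40–59: 10400 × 0.943 = 9807
60–79: 11700 × 0.927 = 10846
80+: 8850 × 0.935 + 9150 × 0.58 = 8275 + 5307 = 13582
Population now: 0–19=6268, 20–39=10758, 40–59=9807, 60–79=10846, 80+=13582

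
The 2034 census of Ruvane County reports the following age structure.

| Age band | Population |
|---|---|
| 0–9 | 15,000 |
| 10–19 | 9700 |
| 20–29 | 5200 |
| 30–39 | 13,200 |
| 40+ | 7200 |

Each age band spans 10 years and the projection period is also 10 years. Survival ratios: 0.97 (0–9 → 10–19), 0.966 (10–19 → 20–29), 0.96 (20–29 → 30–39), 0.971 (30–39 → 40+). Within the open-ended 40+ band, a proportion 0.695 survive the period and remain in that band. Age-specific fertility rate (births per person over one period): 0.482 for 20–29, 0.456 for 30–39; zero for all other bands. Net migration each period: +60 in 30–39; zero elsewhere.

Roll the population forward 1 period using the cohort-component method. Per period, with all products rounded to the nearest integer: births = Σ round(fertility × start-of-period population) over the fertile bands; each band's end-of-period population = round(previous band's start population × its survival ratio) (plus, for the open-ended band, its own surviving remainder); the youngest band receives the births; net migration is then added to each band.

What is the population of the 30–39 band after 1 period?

Numbering the bands 1..5 from youngest to oldest:
— Period 1 —
Births: 5200 × 0.482 = 2506, 13200 × 0.456 = 6019 → total 8525
Band 2: 15000 × 0.97 = 14550
Band 3: 9700 × 0.966 = 9370
Band 4: 5200 × 0.96 = 4992
Band 5: 13200 × 0.971 + 7200 × 0.695 = 12817 + 5004 = 17821
Net migration: Band 4 + 60 → 5052
Giving 8525 / 14550 / 9370 / 5052 / 17821.

5052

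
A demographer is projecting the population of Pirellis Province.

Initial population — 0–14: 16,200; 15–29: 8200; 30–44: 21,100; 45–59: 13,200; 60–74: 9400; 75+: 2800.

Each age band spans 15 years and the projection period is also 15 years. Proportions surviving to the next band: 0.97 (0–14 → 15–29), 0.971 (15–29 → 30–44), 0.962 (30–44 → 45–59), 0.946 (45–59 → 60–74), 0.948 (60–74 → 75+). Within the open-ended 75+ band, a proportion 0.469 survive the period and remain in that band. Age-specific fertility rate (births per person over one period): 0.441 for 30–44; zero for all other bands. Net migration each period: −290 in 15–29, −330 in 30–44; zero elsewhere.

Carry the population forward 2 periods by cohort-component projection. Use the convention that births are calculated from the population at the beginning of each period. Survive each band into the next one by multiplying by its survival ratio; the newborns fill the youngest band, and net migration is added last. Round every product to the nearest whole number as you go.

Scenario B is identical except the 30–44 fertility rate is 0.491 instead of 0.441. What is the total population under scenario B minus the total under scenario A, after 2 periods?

1404

Period 1.
Births: 21100 * 0.441 = 9305
15–29: 16200 * 0.97 = 15714
30–44: 8200 * 0.971 = 7962
45–59: 21100 * 0.962 = 20298
60–74: 13200 * 0.946 = 12487
75+: 9400 * 0.948 + 2800 * 0.469 = 8911 + 1313 = 10224
Net migration: 15–29 − 290 → 15424; 30–44 − 330 → 7632
Giving 9305 / 15424 / 7632 / 20298 / 12487 / 10224.
Period 2.
Births: 7632 * 0.441 = 3366
15–29: 9305 * 0.97 = 9026
30–44: 15424 * 0.971 = 14977
45–59: 7632 * 0.962 = 7342
60–74: 20298 * 0.946 = 19202
75+: 12487 * 0.948 + 10224 * 0.469 = 11838 + 4795 = 16633
Net migration: 15–29 − 290 → 8736; 30–44 − 330 → 14647
Giving 3366 / 8736 / 14647 / 7342 / 19202 / 16633.
Scenario A total after 2 periods: 69926
Scenario B projection —
Period 1.
Births: 21100 * 0.491 = 10360
15–29: 16200 * 0.97 = 15714
30–44: 8200 * 0.971 = 7962
45–59: 21100 * 0.962 = 20298
60–74: 13200 * 0.946 = 12487
75+: 9400 * 0.948 + 2800 * 0.469 = 8911 + 1313 = 10224
Net migration: 15–29 − 290 → 15424; 30–44 − 330 → 7632
Giving 10360 / 15424 / 7632 / 20298 / 12487 / 10224.
Period 2.
Births: 7632 * 0.491 = 3747
15–29: 10360 * 0.97 = 10049
30–44: 15424 * 0.971 = 14977
45–59: 7632 * 0.962 = 7342
60–74: 20298 * 0.946 = 19202
75+: 12487 * 0.948 + 10224 * 0.469 = 11838 + 4795 = 16633
Net migration: 15–29 − 290 → 9759; 30–44 − 330 → 14647
Giving 3747 / 9759 / 14647 / 7342 / 19202 / 16633.
Scenario B total after 2 periods: 71330
Difference B − A = 71330 − 69926 = 1404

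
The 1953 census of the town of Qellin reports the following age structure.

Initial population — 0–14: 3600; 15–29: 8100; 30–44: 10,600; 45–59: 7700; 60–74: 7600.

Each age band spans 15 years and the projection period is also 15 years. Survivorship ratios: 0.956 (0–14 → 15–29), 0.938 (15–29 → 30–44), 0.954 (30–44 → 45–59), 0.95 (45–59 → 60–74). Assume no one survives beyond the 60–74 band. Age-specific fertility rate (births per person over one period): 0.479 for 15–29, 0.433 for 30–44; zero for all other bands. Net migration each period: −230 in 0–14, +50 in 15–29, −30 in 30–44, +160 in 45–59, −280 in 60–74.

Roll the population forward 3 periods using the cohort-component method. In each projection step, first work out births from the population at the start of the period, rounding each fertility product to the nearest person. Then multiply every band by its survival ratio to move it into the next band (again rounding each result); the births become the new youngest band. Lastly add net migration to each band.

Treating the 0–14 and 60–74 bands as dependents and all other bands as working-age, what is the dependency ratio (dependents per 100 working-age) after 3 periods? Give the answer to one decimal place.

76.9

After projecting period 1:
Births: 8100 * 0.479 = 3880  |  10600 * 0.433 = 4590 — total 8470
15–29: 3600 * 0.956 = 3442
30–44: 8100 * 0.938 = 7598
45–59: 10600 * 0.954 = 10112
60–74: 7700 * 0.95 = 7315
Net migration: 0–14 − 230 → 8240; 15–29 + 50 → 3492; 30–44 − 30 → 7568; 45–59 + 160 → 10272; 60–74 − 280 → 7035
Giving 8240 / 3492 / 7568 / 10272 / 7035.
After projecting period 2:
Births: 3492 * 0.479 = 1673  |  7568 * 0.433 = 3277 — total 4950
15–29: 8240 * 0.956 = 7877
30–44: 3492 * 0.938 = 3275
45–59: 7568 * 0.954 = 7220
60–74: 10272 * 0.95 = 9758
Net migration: 0–14 − 230 → 4720; 15–29 + 50 → 7927; 30–44 − 30 → 3245; 45–59 + 160 → 7380; 60–74 − 280 → 9478
Giving 4720 / 7927 / 3245 / 7380 / 9478.
After projecting period 3:
Births: 7927 * 0.479 = 3797  |  3245 * 0.433 = 1405 — total 5202
15–29: 4720 * 0.956 = 4512
30–44: 7927 * 0.938 = 7436
45–59: 3245 * 0.954 = 3096
60–74: 7380 * 0.95 = 7011
Net migration: 0–14 − 230 → 4972; 15–29 + 50 → 4562; 30–44 − 30 → 7406; 45–59 + 160 → 3256; 60–74 − 280 → 6731
Giving 4972 / 4562 / 7406 / 3256 / 6731.
Dependents (band 0–14 + band 60–74) = 4972 + 6731 = 11703; working-age = 15224; ratio = 11703/15224 × 100 = 76.9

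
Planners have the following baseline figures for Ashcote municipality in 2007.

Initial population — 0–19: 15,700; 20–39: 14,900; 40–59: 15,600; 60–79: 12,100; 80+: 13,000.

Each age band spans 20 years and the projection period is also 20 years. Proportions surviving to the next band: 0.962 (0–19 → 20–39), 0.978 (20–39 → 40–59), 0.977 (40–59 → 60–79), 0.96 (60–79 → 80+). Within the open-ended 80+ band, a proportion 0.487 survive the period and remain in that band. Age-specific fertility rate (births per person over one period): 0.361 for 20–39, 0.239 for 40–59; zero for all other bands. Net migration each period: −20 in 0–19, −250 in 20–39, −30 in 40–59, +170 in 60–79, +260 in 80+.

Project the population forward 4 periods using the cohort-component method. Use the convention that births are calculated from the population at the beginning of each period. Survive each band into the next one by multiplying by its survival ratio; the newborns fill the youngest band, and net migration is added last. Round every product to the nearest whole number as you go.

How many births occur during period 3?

Call the groups 1 to 5, youngest first.
[period 1]
Births: 14900 * 0.361 = 5379 ; 15600 * 0.239 = 3728 → total 9107
Group 2: 15700 * 0.962 = 15103
Group 3: 14900 * 0.978 = 14572
Group 4: 15600 * 0.977 = 15241
Group 5: 12100 * 0.96 + 13000 * 0.487 = 11616 + 6331 = 17947
Net migration: Group 1 − 20 → 9087; Group 2 − 250 → 14853; Group 3 − 30 → 14542; Group 4 + 170 → 15411; Group 5 + 260 → 18207
Population now: 0–19=9087, 20–39=14853, 40–59=14542, 60–79=15411, 80+=18207
[period 2]
Births: 14853 * 0.361 = 5362 ; 14542 * 0.239 = 3476 → total 8838
Group 2: 9087 * 0.962 = 8742
Group 3: 14853 * 0.978 = 14526
Group 4: 14542 * 0.977 = 14208
Group 5: 15411 * 0.96 + 18207 * 0.487 = 14795 + 8867 = 23662
Net migration: Group 1 − 20 → 8818; Group 2 − 250 → 8492; Group 3 − 30 → 14496; Group 4 + 170 → 14378; Group 5 + 260 → 23922
Population now: 0–19=8818, 20–39=8492, 40–59=14496, 60–79=14378, 80+=23922
[period 3]
Births: 8492 * 0.361 = 3066 ; 14496 * 0.239 = 3465 → total 6531
Group 2: 8818 * 0.962 = 8483
Group 3: 8492 * 0.978 = 8305
Group 4: 14496 * 0.977 = 14163
Group 5: 14378 * 0.96 + 23922 * 0.487 = 13803 + 11650 = 25453
Net migration: Group 1 − 20 → 6511; Group 2 − 250 → 8233; Group 3 − 30 → 8275; Group 4 + 170 → 14333; Group 5 + 260 → 25713
Population now: 0–19=6511, 20–39=8233, 40–59=8275, 60–79=14333, 80+=25713

6531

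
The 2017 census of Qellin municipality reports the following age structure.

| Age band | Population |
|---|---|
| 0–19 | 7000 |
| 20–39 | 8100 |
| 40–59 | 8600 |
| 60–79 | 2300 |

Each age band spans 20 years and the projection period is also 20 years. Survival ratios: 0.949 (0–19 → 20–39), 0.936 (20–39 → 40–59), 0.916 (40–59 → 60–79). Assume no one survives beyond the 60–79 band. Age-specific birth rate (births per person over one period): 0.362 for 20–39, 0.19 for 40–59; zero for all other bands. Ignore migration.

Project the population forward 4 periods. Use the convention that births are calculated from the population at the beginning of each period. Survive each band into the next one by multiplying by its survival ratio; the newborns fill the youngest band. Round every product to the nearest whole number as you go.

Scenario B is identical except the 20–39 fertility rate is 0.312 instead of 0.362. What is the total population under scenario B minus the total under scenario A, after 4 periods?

-1292

Call the bands 1 to 4, youngest first.
[period 1]
Births: 8100 × 0.362 = 2932 ; 8600 × 0.19 = 1634 → 4566
Band 2: 7000 × 0.949 = 6643
Band 3: 8100 × 0.936 = 7582
Band 4: 8600 × 0.916 = 7878
Giving 4566 / 6643 / 7582 / 7878.
[period 2]
Births: 6643 × 0.362 = 2405 ; 7582 × 0.19 = 1441 → 3846
Band 2: 4566 × 0.949 = 4333
Band 3: 6643 × 0.936 = 6218
Band 4: 7582 × 0.916 = 6945
Giving 3846 / 4333 / 6218 / 6945.
[period 3]
Births: 4333 × 0.362 = 1569 ; 6218 × 0.19 = 1181 → 2750
Band 2: 3846 × 0.949 = 3650
Band 3: 4333 × 0.936 = 4056
Band 4: 6218 × 0.916 = 5696
Giving 2750 / 3650 / 4056 / 5696.
[period 4]
Births: 3650 × 0.362 = 1321 ; 4056 × 0.19 = 771 → 2092
Band 2: 2750 × 0.949 = 2610
Band 3: 3650 × 0.936 = 3416
Band 4: 4056 × 0.916 = 3715
Giving 2092 / 2610 / 3416 / 3715.
Scenario A total after 4 periods: 11833
Scenario B projection —
[period 1]
Births: 8100 × 0.312 = 2527 ; 8600 × 0.19 = 1634 → 4161
Band 2: 7000 × 0.949 = 6643
Band 3: 8100 × 0.936 = 7582
Band 4: 8600 × 0.916 = 7878
Giving 4161 / 6643 / 7582 / 7878.
[period 2]
Births: 6643 × 0.312 = 2073 ; 7582 × 0.19 = 1441 → 3514
Band 2: 4161 × 0.949 = 3949
Band 3: 6643 × 0.936 = 6218
Band 4: 7582 × 0.916 = 6945
Giving 3514 / 3949 / 6218 / 6945.
[period 3]
Births: 3949 × 0.312 = 1232 ; 6218 × 0.19 = 1181 → 2413
Band 2: 3514 × 0.949 = 3335
Band 3: 3949 × 0.936 = 3696
Band 4: 6218 × 0.916 = 5696
Giving 2413 / 3335 / 3696 / 5696.
[period 4]
Births: 3335 × 0.312 = 1041 ; 3696 × 0.19 = 702 → 1743
Band 2: 2413 × 0.949 = 2290
Band 3: 3335 × 0.936 = 3122
Band 4: 3696 × 0.916 = 3386
Giving 1743 / 2290 / 3122 / 3386.
Scenario B total after 4 periods: 10541
Difference B − A = 10541 − 11833 = -1292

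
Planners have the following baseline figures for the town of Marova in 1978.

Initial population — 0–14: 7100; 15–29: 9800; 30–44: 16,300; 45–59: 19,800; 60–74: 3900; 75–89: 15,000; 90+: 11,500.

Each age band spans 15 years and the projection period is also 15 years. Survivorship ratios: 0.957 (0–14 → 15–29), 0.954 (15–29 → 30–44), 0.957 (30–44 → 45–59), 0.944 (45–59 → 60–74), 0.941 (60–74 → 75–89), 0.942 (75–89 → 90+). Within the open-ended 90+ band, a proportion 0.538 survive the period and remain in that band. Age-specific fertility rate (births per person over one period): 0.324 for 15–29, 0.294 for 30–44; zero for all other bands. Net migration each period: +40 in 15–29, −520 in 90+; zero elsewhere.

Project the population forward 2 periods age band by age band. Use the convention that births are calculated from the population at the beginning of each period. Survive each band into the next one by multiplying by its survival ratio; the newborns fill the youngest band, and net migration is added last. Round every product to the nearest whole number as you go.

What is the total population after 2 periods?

Period 1.
Births: 9800 * 0.324 = 3175 ; 16300 * 0.294 = 4792 ⇒ total 7967
15–29: 7100 * 0.957 = 6795
30–44: 9800 * 0.954 = 9349
45–59: 16300 * 0.957 = 15599
60–74: 19800 * 0.944 = 18691
75–89: 3900 * 0.941 = 3670
90+: 15000 * 0.942 + 11500 * 0.538 = 14130 + 6187 = 20317
Net migration: 15–29 + 40 → 6835; 90+ − 520 → 19797
End of period: [7967, 6835, 9349, 15599, 18691, 3670, 19797]
Period 2.
Births: 6835 * 0.324 = 2215 ; 9349 * 0.294 = 2749 ⇒ total 4964
15–29: 7967 * 0.957 = 7624
30–44: 6835 * 0.954 = 6521
45–59: 9349 * 0.957 = 8947
60–74: 15599 * 0.944 = 14725
75–89: 18691 * 0.941 = 17588
90+: 3670 * 0.942 + 19797 * 0.538 = 3457 + 10651 = 14108
Net migration: 15–29 + 40 → 7664; 90+ − 520 → 13588
End of period: [4964, 7664, 6521, 8947, 14725, 17588, 13588]
Total after period 2: 4964 + 7664 + 6521 + 8947 + 14725 + 17588 + 13588 = 73997

73997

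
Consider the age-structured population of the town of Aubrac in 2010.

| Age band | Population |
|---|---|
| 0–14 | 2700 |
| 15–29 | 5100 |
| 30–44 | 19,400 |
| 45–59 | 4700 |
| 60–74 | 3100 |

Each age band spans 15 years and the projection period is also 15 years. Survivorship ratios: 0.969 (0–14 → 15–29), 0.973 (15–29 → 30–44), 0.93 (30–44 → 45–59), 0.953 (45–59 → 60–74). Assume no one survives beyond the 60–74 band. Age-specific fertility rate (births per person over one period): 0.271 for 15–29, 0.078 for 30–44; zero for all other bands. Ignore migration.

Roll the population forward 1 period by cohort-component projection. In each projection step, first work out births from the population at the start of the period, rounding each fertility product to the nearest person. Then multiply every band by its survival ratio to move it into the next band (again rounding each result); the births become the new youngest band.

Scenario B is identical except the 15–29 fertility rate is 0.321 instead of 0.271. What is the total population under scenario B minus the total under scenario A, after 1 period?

Period 1.
Births: 5100 × 0.271 = 1382, 19400 × 0.078 = 1513 — total 2895
15–29: 2700 × 0.969 = 2616
30–44: 5100 × 0.973 = 4962
45–59: 19400 × 0.93 = 18042
60–74: 4700 × 0.953 = 4479
→ [2895, 2616, 4962, 18042, 4479]
Scenario A total after 1 period: 32994
Scenario B projection —
Period 1.
Births: 5100 × 0.321 = 1637, 19400 × 0.078 = 1513 — total 3150
15–29: 2700 × 0.969 = 2616
30–44: 5100 × 0.973 = 4962
45–59: 19400 × 0.93 = 18042
60–74: 4700 × 0.953 = 4479
→ [3150, 2616, 4962, 18042, 4479]
Scenario B total after 1 period: 33249
Difference B − A = 33249 − 32994 = 255

255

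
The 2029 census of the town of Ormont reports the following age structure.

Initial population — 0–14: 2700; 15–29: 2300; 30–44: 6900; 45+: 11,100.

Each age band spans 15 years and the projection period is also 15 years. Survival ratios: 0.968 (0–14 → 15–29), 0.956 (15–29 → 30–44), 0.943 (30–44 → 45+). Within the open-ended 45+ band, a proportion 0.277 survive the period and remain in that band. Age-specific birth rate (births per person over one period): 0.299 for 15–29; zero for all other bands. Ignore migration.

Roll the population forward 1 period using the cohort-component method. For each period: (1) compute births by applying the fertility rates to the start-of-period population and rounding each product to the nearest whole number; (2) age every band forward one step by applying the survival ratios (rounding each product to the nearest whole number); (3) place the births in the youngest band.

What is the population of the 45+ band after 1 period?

9582

Period 1:
Births: 2300 * 0.299 = 688
15–29: 2700 * 0.968 = 2614
30–44: 2300 * 0.956 = 2199
45+: 6900 * 0.943 + 11100 * 0.277 = 6507 + 3075 = 9582
→ [688, 2614, 2199, 9582]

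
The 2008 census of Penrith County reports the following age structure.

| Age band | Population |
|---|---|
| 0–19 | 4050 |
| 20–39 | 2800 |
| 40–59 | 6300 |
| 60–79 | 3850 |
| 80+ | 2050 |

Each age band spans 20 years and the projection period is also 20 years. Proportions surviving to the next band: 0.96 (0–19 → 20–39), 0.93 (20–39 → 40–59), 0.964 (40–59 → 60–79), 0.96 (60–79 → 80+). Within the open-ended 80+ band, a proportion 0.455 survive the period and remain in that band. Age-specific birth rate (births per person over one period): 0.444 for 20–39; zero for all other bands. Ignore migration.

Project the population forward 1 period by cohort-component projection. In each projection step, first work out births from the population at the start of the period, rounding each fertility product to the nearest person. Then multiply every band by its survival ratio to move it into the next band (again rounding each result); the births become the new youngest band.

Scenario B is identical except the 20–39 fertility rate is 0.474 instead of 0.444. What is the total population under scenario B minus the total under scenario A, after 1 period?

Numbering the bands 1..5 from youngest to oldest:
— Period 1 —
Births: 2800 × 0.444 = 1243
Band 2: 4050 × 0.96 = 3888
Band 3: 2800 × 0.93 = 2604
Band 4: 6300 × 0.964 = 6073
Band 5: 3850 × 0.96 + 2050 × 0.455 = 3696 + 933 = 4629
Population now: 0–19=1243, 20–39=3888, 40–59=2604, 60–79=6073, 80+=4629
Scenario A total after 1 period: 18437
Scenario B projection —
— Period 1 —
Births: 2800 × 0.474 = 1327
Band 2: 4050 × 0.96 = 3888
Band 3: 2800 × 0.93 = 2604
Band 4: 6300 × 0.964 = 6073
Band 5: 3850 × 0.96 + 2050 × 0.455 = 3696 + 933 = 4629
Population now: 0–19=1327, 20–39=3888, 40–59=2604, 60–79=6073, 80+=4629
Scenario B total after 1 period: 18521
Difference B − A = 18521 − 18437 = 84

84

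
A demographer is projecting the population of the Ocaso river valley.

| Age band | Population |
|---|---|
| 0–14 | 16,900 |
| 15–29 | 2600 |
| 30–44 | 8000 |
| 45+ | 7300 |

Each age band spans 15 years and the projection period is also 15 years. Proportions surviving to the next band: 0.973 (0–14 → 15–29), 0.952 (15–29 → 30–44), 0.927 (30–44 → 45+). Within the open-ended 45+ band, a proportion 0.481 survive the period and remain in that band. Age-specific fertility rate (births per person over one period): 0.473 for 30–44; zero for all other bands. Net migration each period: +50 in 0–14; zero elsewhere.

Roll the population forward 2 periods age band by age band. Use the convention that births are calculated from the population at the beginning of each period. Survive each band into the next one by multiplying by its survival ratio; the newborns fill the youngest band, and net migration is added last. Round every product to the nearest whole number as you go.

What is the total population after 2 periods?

28156

[period 1]
Births: 8000 × 0.473 = 3784
15–29: 16900 × 0.973 = 16444
30–44: 2600 × 0.952 = 2475
45+: 8000 × 0.927 + 7300 × 0.481 = 7416 + 3511 = 10927
Net migration: 0–14 + 50 → 3834
Giving 3834 / 16444 / 2475 / 10927.
[period 2]
Births: 2475 × 0.473 = 1171
15–29: 3834 × 0.973 = 3730
30–44: 16444 × 0.952 = 15655
45+: 2475 × 0.927 + 10927 × 0.481 = 2294 + 5256 = 7550
Net migration: 0–14 + 50 → 1221
Giving 1221 / 3730 / 15655 / 7550.
Total after period 2: 1221 + 3730 + 15655 + 7550 = 28156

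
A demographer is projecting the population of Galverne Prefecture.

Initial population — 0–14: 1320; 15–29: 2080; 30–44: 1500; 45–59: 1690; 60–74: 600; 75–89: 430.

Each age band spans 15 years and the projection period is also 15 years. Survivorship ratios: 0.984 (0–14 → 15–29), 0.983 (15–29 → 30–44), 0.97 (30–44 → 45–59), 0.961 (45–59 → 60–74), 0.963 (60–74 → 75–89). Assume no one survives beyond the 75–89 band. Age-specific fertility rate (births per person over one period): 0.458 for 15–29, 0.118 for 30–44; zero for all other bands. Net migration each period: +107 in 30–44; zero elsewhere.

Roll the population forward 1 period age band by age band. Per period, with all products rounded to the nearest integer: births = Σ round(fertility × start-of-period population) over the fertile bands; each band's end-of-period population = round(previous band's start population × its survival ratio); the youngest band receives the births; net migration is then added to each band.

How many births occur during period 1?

1130

Call the groups 1 to 6, youngest first.
— Period 1 —
Births: 2080 × 0.458 = 953, 1500 × 0.118 = 177 → total 1130
Group 2: 1320 × 0.984 = 1299
Group 3: 2080 × 0.983 = 2045
Group 4: 1500 × 0.97 = 1455
Group 5: 1690 × 0.961 = 1624
Group 6: 600 × 0.963 = 578
Net migration: Group 3 + 107 → 2152
Giving 1130 / 1299 / 2152 / 1455 / 1624 / 578.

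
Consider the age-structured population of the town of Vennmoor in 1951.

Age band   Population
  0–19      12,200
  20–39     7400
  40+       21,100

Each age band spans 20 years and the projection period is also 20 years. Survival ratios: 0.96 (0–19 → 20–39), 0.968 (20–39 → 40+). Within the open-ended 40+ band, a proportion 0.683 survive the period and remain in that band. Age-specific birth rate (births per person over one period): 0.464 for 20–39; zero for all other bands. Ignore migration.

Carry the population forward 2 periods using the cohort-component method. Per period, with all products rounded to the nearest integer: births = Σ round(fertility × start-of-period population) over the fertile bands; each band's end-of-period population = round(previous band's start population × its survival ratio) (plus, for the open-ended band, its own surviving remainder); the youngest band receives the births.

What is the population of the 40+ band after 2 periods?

Let group 1 be 0–19 through group 3 = 40+.
Period 1.
Births: 7400 × 0.464 = 3434
Group 2: 12200 × 0.96 = 11712
Group 3: 7400 × 0.968 + 21100 × 0.683 = 7163 + 14411 = 21574
Population now: 0–19=3434, 20–39=11712, 40+=21574
Period 2.
Births: 11712 × 0.464 = 5434
Group 2: 3434 × 0.96 = 3297
Group 3: 11712 × 0.968 + 21574 × 0.683 = 11337 + 14735 = 26072
Population now: 0–19=5434, 20–39=3297, 40+=26072

26072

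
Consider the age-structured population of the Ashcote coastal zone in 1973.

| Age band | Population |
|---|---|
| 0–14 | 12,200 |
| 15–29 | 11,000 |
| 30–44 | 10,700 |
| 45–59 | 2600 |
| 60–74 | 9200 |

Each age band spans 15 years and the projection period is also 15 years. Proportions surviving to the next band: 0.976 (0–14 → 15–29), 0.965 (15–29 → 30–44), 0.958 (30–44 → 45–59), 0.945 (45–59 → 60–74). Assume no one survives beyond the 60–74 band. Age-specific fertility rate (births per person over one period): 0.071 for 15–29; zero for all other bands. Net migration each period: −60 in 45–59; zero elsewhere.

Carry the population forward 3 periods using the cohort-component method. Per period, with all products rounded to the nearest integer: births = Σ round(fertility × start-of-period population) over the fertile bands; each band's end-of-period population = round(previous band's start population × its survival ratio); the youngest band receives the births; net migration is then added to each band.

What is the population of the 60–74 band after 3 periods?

9553

Period 1.
Births: 11000 * 0.071 = 781
15–29: 12200 * 0.976 = 11907
30–44: 11000 * 0.965 = 10615
45–59: 10700 * 0.958 = 10251
60–74: 2600 * 0.945 = 2457
Net migration: 45–59 − 60 → 10191
Giving 781 / 11907 / 10615 / 10191 / 2457.
Period 2.
Births: 11907 * 0.071 = 845
15–29: 781 * 0.976 = 762
30–44: 11907 * 0.965 = 11490
45–59: 10615 * 0.958 = 10169
60–74: 10191 * 0.945 = 9630
Net migration: 45–59 − 60 → 10109
Giving 845 / 762 / 11490 / 10109 / 9630.
Period 3.
Births: 762 * 0.071 = 54
15–29: 845 * 0.976 = 825
30–44: 762 * 0.965 = 735
45–59: 11490 * 0.958 = 11007
60–74: 10109 * 0.945 = 9553
Net migration: 45–59 − 60 → 10947
Giving 54 / 825 / 735 / 10947 / 9553.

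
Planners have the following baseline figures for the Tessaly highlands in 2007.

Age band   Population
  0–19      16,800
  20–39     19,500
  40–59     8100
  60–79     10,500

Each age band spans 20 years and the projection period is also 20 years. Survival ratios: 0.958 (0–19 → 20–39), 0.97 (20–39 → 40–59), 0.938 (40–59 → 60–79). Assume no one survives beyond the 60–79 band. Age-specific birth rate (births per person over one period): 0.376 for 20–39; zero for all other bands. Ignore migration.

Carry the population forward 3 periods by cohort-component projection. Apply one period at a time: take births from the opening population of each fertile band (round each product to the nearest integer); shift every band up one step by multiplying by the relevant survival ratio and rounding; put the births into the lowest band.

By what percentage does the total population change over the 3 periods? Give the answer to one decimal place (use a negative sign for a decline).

-45.5

Call the groups 1 to 4, youngest first.
[period 1]
Births: 19500 × 0.376 = 7332
Group 2: 16800 × 0.958 = 16094
Group 3: 19500 × 0.97 = 18915
Group 4: 8100 × 0.938 = 7598
End of period: [7332, 16094, 18915, 7598]
[period 2]
Births: 16094 × 0.376 = 6051
Group 2: 7332 × 0.958 = 7024
Group 3: 16094 × 0.97 = 15611
Group 4: 18915 × 0.938 = 17742
End of period: [6051, 7024, 15611, 17742]
[period 3]
Births: 7024 × 0.376 = 2641
Group 2: 6051 × 0.958 = 5797
Group 3: 7024 × 0.97 = 6813
Group 4: 15611 × 0.938 = 14643
End of period: [2641, 5797, 6813, 14643]
Total: 54900 → 29894; change = -25006; percentage change = -45.5%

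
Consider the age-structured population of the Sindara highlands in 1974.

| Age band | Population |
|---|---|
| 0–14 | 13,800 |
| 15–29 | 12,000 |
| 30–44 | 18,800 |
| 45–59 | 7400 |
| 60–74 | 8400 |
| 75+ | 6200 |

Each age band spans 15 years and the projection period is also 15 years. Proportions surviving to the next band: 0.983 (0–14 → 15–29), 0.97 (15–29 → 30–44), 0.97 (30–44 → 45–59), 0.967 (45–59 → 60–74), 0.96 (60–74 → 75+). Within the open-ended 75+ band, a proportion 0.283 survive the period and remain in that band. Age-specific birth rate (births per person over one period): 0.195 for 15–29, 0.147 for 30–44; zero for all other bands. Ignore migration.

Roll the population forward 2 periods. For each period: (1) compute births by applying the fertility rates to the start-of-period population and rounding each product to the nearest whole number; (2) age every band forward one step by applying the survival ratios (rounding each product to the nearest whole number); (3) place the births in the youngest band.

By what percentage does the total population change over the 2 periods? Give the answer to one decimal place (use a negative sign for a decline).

-8.3

Period 1:
Births: 12000 × 0.195 = 2340, 18800 × 0.147 = 2764 — total 5104
15–29: 13800 × 0.983 = 13565
30–44: 12000 × 0.97 = 11640
45–59: 18800 × 0.97 = 18236
60–74: 7400 × 0.967 = 7156
75+: 8400 × 0.96 + 6200 × 0.283 = 8064 + 1755 = 9819
Population now: 0–14=5104, 15–29=13565, 30–44=11640, 45–59=18236, 60–74=7156, 75+=9819
Period 2:
Births: 13565 × 0.195 = 2645, 11640 × 0.147 = 1711 — total 4356
15–29: 5104 × 0.983 = 5017
30–44: 13565 × 0.97 = 13158
45–59: 11640 × 0.97 = 11291
60–74: 18236 × 0.967 = 17634
75+: 7156 × 0.96 + 9819 × 0.283 = 6870 + 2779 = 9649
Population now: 0–14=4356, 15–29=5017, 30–44=13158, 45–59=11291, 60–74=17634, 75+=9649
Total: 66600 → 61105; change = -5495; percentage change = -8.3%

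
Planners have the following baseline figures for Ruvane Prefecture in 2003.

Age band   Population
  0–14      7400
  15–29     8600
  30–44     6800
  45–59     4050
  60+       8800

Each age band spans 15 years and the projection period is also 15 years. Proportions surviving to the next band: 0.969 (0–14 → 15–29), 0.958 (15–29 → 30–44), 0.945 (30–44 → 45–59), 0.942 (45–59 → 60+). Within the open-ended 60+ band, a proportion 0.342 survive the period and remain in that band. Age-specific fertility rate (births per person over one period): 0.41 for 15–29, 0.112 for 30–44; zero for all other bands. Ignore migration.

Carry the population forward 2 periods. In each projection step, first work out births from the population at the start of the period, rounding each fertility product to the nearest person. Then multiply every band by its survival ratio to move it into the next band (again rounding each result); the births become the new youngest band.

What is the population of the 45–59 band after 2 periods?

7786

[period 1]
Births: 8600 × 0.41 = 3526, 6800 × 0.112 = 762 — total 4288
15–29: 7400 × 0.969 = 7171
30–44: 8600 × 0.958 = 8239
45–59: 6800 × 0.945 = 6426
60+: 4050 × 0.942 + 8800 × 0.342 = 3815 + 3010 = 6825
→ [4288, 7171, 8239, 6426, 6825]
[period 2]
Births: 7171 × 0.41 = 2940, 8239 × 0.112 = 923 — total 3863
15–29: 4288 × 0.969 = 4155
30–44: 7171 × 0.958 = 6870
45–59: 8239 × 0.945 = 7786
60+: 6426 × 0.942 + 6825 × 0.342 = 6053 + 2334 = 8387
→ [3863, 4155, 6870, 7786, 8387]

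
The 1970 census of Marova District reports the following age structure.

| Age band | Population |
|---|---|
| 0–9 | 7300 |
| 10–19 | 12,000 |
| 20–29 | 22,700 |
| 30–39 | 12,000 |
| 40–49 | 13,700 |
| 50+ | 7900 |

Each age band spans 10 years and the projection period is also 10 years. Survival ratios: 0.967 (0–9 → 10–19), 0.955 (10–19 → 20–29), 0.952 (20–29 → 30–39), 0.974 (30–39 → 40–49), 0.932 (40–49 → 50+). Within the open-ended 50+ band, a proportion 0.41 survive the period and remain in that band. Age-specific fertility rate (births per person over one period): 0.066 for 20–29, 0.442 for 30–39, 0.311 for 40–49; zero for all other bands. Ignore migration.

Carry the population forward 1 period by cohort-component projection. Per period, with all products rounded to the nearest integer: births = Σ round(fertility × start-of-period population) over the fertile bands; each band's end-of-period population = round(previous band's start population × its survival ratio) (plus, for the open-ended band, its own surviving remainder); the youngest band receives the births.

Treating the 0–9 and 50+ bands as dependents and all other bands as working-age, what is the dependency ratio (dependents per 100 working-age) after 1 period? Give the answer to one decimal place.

52.2

[period 1]
Births: 22700 × 0.066 = 1498, 12000 × 0.442 = 5304, 13700 × 0.311 = 4261 ⇒ total 11063
10–19: 7300 × 0.967 = 7059
20–29: 12000 × 0.955 = 11460
30–39: 22700 × 0.952 = 21610
40–49: 12000 × 0.974 = 11688
50+: 13700 × 0.932 + 7900 × 0.41 = 12768 + 3239 = 16007
Giving 11063 / 7059 / 11460 / 21610 / 11688 / 16007.
Dependents (band 0–9 + band 50+) = 11063 + 16007 = 27070; working-age = 51817; ratio = 27070/51817 × 100 = 52.2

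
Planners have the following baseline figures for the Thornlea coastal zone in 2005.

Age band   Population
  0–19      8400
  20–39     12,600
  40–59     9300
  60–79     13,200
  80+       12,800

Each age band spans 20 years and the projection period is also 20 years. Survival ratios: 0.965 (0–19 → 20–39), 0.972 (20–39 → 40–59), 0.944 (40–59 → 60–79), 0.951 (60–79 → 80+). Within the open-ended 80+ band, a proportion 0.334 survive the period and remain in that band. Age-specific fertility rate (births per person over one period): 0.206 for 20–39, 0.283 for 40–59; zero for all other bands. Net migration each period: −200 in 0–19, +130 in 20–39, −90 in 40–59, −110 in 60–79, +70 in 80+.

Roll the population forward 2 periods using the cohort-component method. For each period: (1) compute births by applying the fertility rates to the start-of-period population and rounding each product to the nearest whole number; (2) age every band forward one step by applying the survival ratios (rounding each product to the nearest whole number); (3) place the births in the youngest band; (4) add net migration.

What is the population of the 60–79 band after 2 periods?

— Period 1 —
Births: 12600 * 0.206 = 2596  |  9300 * 0.283 = 2632 — total 5228
20–39: 8400 * 0.965 = 8106
40–59: 12600 * 0.972 = 12247
60–79: 9300 * 0.944 = 8779
80+: 13200 * 0.951 + 12800 * 0.334 = 12553 + 4275 = 16828
Net migration: 0–19 − 200 → 5028; 20–39 + 130 → 8236; 40–59 − 90 → 12157; 60–79 − 110 → 8669; 80+ + 70 → 16898
Population now: 0–19=5028, 20–39=8236, 40–59=12157, 60–79=8669, 80+=16898
— Period 2 —
Births: 8236 * 0.206 = 1697  |  12157 * 0.283 = 3440 — total 5137
20–39: 5028 * 0.965 = 4852
40–59: 8236 * 0.972 = 8005
60–79: 12157 * 0.944 = 11476
80+: 8669 * 0.951 + 16898 * 0.334 = 8244 + 5644 = 13888
Net migration: 0–19 − 200 → 4937; 20–39 + 130 → 4982; 40–59 − 90 → 7915; 60–79 − 110 → 11366; 80+ + 70 → 13958
Population now: 0–19=4937, 20–39=4982, 40–59=7915, 60–79=11366, 80+=13958

11366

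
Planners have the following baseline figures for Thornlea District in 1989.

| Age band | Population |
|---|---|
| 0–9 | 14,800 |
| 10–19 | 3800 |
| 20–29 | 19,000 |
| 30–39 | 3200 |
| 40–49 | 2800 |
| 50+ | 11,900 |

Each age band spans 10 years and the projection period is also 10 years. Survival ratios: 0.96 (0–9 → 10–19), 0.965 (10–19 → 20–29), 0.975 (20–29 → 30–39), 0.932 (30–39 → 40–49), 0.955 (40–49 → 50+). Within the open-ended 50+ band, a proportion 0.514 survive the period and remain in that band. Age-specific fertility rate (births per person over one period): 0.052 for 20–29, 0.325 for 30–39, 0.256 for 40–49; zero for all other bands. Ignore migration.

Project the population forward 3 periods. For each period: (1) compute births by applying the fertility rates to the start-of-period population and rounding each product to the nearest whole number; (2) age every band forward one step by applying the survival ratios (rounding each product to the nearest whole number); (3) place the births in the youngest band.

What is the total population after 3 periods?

Period 1.
Births: 19000 × 0.052 = 988 ; 3200 × 0.325 = 1040 ; 2800 × 0.256 = 717 → total 2745
10–19: 14800 × 0.96 = 14208
20–29: 3800 × 0.965 = 3667
30–39: 19000 × 0.975 = 18525
40–49: 3200 × 0.932 = 2982
50+: 2800 × 0.955 + 11900 × 0.514 = 2674 + 6117 = 8791
Giving 2745 / 14208 / 3667 / 18525 / 2982 / 8791.
Period 2.
Births: 3667 × 0.052 = 191 ; 18525 × 0.325 = 6021 ; 2982 × 0.256 = 763 → total 6975
10–19: 2745 × 0.96 = 2635
20–29: 14208 × 0.965 = 13711
30–39: 3667 × 0.975 = 3575
40–49: 18525 × 0.932 = 17265
50+: 2982 × 0.955 + 8791 × 0.514 = 2848 + 4519 = 7367
Giving 6975 / 2635 / 13711 / 3575 / 17265 / 7367.
Period 3.
Births: 13711 × 0.052 = 713 ; 3575 × 0.325 = 1162 ; 17265 × 0.256 = 4420 → total 6295
10–19: 6975 × 0.96 = 6696
20–29: 2635 × 0.965 = 2543
30–39: 13711 × 0.975 = 13368
40–49: 3575 × 0.932 = 3332
50+: 17265 × 0.955 + 7367 × 0.514 = 16488 + 3787 = 20275
Giving 6295 / 6696 / 2543 / 13368 / 3332 / 20275.
Total after period 3: 6295 + 6696 + 2543 + 13368 + 3332 + 20275 = 52509

52509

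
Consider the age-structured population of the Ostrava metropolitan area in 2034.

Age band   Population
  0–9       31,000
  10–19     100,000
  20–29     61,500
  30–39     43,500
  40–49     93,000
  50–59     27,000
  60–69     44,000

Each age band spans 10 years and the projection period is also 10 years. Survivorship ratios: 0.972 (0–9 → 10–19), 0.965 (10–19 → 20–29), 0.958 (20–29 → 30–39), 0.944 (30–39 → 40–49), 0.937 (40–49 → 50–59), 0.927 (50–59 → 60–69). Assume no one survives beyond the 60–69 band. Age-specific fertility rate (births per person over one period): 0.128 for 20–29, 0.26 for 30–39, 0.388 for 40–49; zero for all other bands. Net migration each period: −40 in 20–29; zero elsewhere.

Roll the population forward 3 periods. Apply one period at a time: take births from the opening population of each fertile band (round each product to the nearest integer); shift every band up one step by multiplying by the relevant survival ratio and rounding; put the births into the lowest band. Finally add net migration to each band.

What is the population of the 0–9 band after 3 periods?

Period 1.
Births: 61500 × 0.128 = 7872  |  43500 × 0.26 = 11310  |  93000 × 0.388 = 36084 → total 55266
10–19: 31000 × 0.972 = 30132
20–29: 100000 × 0.965 = 96500
30–39: 61500 × 0.958 = 58917
40–49: 43500 × 0.944 = 41064
50–59: 93000 × 0.937 = 87141
60–69: 27000 × 0.927 = 25029
Net migration: 20–29 − 40 → 96460
→ [55266, 30132, 96460, 58917, 41064, 87141, 25029]
Period 2.
Births: 96460 × 0.128 = 12347  |  58917 × 0.26 = 15318  |  41064 × 0.388 = 15933 → total 43598
10–19: 55266 × 0.972 = 53719
20–29: 30132 × 0.965 = 29077
30–39: 96460 × 0.958 = 92409
40–49: 58917 × 0.944 = 55618
50–59: 41064 × 0.937 = 38477
60–69: 87141 × 0.927 = 80780
Net migration: 20–29 − 40 → 29037
→ [43598, 53719, 29037, 92409, 55618, 38477, 80780]
Period 3.
Births: 29037 × 0.128 = 3717  |  92409 × 0.26 = 24026  |  55618 × 0.388 = 21580 → total 49323
10–19: 43598 × 0.972 = 42377
20–29: 53719 × 0.965 = 51839
30–39: 29037 × 0.958 = 27817
40–49: 92409 × 0.944 = 87234
50–59: 55618 × 0.937 = 52114
60–69: 38477 × 0.927 = 35668
Net migration: 20–29 − 40 → 51799
→ [49323, 42377, 51799, 27817, 87234, 52114, 35668]

49323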